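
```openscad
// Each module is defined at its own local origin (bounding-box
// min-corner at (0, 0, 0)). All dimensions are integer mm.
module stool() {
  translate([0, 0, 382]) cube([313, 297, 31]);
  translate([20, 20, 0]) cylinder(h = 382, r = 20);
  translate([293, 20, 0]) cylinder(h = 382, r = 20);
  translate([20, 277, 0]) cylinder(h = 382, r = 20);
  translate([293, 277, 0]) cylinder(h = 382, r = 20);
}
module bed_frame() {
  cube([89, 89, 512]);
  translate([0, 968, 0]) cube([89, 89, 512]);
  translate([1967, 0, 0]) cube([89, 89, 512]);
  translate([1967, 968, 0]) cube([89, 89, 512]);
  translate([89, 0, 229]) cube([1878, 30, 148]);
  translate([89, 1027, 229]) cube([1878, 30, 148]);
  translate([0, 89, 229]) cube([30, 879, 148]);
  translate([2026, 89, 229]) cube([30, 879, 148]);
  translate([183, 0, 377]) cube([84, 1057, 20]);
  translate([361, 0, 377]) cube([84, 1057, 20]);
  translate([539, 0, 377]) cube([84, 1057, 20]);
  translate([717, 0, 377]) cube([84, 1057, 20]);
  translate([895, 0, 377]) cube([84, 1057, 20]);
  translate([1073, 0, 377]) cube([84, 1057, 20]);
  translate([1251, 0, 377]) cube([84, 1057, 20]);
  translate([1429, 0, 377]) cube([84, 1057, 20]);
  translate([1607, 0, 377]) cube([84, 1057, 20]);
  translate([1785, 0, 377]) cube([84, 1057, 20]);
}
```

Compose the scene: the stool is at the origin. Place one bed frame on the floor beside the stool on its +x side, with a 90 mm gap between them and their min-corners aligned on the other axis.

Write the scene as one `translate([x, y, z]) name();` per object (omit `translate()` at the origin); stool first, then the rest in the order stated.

stool();
translate([403, 0, 0]) bed_frame();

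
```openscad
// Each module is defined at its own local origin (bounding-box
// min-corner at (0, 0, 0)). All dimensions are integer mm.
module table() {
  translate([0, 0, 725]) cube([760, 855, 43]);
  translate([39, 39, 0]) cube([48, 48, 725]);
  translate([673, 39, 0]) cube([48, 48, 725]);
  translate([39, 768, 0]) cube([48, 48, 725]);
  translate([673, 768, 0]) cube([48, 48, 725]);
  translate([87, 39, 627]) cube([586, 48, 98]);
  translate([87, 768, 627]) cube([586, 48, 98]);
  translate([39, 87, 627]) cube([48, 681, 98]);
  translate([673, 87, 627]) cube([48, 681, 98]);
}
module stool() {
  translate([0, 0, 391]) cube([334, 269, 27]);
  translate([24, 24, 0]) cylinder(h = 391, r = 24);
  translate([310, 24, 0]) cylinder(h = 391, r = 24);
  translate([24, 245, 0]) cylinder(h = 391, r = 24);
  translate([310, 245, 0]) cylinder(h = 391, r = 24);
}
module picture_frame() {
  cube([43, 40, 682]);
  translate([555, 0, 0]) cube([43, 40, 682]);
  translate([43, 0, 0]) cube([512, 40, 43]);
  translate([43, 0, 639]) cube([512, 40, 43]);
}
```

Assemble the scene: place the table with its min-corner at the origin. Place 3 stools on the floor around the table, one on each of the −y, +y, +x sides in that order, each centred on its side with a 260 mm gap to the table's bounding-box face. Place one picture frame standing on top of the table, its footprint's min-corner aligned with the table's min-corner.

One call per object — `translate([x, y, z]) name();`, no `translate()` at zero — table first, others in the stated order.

table();
translate([213, -529, 0]) stool();
translate([213, 1115, 0]) stool();
translate([1020, 293, 0]) stool();
translate([0, 0, 768]) picture_frame();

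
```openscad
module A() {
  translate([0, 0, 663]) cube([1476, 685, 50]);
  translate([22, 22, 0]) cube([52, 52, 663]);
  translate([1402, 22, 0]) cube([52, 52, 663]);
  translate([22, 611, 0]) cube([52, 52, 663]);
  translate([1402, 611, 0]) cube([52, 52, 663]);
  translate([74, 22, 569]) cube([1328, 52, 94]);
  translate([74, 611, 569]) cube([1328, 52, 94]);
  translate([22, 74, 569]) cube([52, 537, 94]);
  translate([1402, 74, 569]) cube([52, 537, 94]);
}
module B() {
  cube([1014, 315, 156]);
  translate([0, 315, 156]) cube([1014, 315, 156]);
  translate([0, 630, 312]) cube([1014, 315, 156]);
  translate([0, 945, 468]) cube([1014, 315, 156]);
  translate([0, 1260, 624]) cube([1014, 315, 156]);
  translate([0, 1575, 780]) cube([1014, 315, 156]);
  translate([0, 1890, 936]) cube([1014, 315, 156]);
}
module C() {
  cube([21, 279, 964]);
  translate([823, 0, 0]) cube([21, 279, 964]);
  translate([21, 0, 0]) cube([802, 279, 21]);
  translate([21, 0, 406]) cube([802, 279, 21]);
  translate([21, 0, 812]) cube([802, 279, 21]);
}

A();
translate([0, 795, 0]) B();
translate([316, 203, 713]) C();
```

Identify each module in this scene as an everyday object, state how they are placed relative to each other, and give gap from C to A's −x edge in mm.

A is a table. B is a staircase. C is a bookshelf. The staircase is on the floor beside the table on its +y side. The bookshelf is on top of the table, centred. The gap from the bookshelf to the table's −x edge is 316 mm.

The bookshelf's min-x is at 316; the table's min-x is 0; gap = 316 mm.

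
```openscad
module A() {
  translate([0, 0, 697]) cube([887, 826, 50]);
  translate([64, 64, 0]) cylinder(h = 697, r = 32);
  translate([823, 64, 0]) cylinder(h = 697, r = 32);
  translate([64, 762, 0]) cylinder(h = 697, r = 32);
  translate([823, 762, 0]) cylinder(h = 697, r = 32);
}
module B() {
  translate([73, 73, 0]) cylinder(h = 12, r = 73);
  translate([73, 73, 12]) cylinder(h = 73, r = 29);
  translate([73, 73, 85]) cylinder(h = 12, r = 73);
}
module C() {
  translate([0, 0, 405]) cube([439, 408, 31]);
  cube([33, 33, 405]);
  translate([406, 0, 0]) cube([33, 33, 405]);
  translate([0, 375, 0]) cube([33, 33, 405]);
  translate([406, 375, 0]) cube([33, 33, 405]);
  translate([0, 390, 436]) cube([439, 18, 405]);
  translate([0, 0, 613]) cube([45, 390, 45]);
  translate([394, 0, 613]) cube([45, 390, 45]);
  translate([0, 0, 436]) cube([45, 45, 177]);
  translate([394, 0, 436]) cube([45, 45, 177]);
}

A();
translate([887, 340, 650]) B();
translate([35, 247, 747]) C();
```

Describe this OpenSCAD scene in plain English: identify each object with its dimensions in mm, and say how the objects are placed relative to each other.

A is a table: top 887 mm (x) × 826 mm (y), 50 mm thick, upper face at z = 747 mm, on four round legs of 64 mm diameter, each leg's bounding box inset 32 mm from the nearest pair of top edges, running from z = 0 to the bottom of the top.

B is a spool: two coaxial disc flanges of radius 73 mm and thickness 12 mm, joined by a core cylinder of radius 29 mm and height 73 mm. The lower flange rests on z = 0 and the three cylinders share a vertical axis.

C is a chair: 439×408 mm seat, 31 mm thick, top at z = 436 mm, on four 33 mm square corner legs flush with the seat edges. A 18 mm thick backrest slab spans the full seat width, extending 405 mm above the seat top, its back face flush with the seat's +y edge. Two armrests of 45×45 mm section run along each side from the seat's front edge to the front of the backrest, top faces 222 mm above the seat top and outer faces flush with the seat's x-edges; a 45×45 mm post under the front of each armrest stands on the seat at the front corner.

The spool is beside the table with their tops flush at z = 747. The chair is on top of the table.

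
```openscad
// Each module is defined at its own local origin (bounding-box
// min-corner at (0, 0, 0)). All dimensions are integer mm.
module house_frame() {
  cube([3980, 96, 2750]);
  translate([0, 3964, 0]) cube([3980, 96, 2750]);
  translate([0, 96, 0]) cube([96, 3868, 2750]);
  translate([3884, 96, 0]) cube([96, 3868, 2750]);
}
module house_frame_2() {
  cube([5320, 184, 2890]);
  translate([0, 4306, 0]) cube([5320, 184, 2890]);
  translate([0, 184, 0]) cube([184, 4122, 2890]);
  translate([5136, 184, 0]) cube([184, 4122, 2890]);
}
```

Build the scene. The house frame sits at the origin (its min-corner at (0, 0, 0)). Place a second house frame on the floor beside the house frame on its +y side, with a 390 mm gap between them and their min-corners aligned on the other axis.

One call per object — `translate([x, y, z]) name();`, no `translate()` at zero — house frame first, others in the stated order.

house_frame();
translate([0, 4450, 0]) house_frame_2();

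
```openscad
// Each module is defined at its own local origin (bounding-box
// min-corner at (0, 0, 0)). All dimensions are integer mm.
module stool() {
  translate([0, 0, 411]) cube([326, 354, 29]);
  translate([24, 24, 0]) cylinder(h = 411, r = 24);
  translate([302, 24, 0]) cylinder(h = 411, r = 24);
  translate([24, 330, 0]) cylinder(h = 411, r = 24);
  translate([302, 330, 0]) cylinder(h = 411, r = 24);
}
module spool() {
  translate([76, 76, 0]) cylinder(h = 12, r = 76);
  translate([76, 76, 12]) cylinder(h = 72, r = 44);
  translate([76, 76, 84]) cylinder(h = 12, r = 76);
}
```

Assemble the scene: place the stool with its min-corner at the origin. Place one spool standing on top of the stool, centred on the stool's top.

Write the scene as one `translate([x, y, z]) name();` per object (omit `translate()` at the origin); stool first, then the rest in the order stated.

stool();
translate([87, 101, 440]) spool();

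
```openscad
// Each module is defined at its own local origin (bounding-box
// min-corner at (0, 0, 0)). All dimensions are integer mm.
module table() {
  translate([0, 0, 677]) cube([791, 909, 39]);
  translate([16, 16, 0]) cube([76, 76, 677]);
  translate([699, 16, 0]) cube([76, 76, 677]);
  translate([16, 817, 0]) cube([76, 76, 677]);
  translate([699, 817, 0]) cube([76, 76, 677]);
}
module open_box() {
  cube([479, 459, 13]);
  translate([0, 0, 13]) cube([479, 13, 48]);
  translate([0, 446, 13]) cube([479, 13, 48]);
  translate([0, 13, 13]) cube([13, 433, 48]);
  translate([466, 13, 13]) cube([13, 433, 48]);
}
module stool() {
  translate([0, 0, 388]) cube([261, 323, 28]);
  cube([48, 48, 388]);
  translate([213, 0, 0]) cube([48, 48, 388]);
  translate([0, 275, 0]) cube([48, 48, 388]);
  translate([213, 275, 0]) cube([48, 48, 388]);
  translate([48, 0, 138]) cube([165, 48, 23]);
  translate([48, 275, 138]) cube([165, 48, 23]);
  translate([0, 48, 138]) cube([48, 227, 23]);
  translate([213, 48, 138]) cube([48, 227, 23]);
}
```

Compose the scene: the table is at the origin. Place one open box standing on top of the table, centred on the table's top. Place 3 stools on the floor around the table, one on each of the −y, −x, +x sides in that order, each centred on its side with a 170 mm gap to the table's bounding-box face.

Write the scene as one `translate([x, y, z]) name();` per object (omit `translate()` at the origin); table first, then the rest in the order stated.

table();
translate([156, 225, 716]) open_box();
translate([265, -493, 0]) stool();
translate([-431, 293, 0]) stool();
translate([961, 293, 0]) stool();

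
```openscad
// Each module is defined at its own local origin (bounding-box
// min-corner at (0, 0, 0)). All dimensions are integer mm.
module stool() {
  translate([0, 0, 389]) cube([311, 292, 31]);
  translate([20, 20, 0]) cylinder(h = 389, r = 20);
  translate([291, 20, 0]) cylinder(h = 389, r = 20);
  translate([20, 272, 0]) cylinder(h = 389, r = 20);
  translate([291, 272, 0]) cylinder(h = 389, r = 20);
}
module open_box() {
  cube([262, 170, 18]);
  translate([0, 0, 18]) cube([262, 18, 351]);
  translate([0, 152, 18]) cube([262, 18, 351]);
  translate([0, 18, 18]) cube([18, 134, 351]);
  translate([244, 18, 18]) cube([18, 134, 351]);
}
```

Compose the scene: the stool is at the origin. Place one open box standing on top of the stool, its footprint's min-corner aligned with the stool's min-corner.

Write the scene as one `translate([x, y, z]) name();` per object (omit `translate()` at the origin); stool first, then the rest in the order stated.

stool();
translate([0, 0, 420]) open_box();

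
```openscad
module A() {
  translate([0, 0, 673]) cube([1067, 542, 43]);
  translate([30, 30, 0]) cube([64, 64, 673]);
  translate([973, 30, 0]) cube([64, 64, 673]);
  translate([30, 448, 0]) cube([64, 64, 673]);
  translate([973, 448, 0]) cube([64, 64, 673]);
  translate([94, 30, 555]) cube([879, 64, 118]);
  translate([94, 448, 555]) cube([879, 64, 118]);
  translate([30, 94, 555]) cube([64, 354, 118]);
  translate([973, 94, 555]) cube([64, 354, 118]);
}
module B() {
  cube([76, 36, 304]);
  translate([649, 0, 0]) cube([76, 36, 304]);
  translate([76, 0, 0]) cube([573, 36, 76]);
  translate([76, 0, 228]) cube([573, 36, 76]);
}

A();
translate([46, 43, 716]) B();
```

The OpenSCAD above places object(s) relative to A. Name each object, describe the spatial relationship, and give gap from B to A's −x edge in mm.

The picture frame's min-x is at 46; the table's min-x is 0; gap = 46 mm.

A is a table. B is a picture frame. The picture frame is on top of the table. The gap from the picture frame to the table's −x edge is 46 mm.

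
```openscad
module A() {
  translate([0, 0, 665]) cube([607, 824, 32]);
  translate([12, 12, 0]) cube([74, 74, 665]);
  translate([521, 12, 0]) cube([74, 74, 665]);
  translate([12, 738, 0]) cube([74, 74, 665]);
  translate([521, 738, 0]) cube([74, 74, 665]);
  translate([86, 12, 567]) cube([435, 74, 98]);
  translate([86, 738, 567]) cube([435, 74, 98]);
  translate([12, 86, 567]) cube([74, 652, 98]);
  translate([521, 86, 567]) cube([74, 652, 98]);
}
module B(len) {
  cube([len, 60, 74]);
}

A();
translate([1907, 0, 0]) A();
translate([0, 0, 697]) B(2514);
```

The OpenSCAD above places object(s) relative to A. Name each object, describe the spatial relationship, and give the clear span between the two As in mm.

Second table starts at x = 1907; first ends at x = 607; clear span = 1907 − 607 = 1300 mm.

A is a table. B is a beam. A beam spans the tops of two tables. The clear span between the two tables is 1300 mm.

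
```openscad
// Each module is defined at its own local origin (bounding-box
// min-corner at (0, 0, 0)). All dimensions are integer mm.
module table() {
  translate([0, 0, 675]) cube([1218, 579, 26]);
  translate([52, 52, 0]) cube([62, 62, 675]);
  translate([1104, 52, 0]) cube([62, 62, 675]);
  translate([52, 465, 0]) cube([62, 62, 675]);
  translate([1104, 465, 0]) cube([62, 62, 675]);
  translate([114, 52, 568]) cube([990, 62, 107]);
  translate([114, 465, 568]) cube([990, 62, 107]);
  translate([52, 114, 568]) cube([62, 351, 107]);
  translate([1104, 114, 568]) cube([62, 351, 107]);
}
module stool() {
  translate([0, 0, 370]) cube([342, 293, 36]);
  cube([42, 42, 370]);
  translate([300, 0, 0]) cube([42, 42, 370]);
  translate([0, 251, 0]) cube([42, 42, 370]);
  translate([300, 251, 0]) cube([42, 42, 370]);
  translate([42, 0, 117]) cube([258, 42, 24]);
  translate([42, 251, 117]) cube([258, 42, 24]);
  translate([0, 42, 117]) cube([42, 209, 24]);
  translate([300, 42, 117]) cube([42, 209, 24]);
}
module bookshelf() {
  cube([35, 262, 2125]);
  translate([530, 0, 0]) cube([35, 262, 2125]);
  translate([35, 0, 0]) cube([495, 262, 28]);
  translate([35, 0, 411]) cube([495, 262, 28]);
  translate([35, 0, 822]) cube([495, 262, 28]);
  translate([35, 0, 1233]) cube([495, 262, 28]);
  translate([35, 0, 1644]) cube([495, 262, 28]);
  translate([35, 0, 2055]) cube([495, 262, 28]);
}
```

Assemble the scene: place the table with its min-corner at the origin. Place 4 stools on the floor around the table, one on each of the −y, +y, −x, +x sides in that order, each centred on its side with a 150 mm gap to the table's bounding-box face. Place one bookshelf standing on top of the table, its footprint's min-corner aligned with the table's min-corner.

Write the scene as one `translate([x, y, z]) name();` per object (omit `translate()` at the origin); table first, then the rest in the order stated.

table();
translate([438, -443, 0]) stool();
translate([438, 729, 0]) stool();
translate([-492, 143, 0]) stool();
translate([1368, 143, 0]) stool();
translate([0, 0, 701]) bookshelf();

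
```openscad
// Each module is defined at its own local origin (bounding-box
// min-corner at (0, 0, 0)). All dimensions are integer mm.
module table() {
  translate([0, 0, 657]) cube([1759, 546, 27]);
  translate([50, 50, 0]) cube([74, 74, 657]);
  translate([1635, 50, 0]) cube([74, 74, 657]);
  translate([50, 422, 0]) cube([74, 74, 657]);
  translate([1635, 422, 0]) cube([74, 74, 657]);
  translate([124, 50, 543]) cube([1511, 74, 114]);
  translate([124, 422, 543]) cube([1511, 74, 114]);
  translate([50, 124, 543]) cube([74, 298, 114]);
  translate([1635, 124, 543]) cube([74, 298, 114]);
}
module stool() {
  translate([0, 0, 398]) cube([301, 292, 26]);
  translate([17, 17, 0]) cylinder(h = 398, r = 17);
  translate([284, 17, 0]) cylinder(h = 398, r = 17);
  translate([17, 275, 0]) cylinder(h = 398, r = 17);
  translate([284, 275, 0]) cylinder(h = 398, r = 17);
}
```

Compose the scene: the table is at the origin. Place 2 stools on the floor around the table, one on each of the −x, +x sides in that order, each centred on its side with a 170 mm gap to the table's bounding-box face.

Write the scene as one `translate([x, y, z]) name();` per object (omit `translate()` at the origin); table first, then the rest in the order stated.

table();
translate([-471, 127, 0]) stool();
translate([1929, 127, 0]) stool();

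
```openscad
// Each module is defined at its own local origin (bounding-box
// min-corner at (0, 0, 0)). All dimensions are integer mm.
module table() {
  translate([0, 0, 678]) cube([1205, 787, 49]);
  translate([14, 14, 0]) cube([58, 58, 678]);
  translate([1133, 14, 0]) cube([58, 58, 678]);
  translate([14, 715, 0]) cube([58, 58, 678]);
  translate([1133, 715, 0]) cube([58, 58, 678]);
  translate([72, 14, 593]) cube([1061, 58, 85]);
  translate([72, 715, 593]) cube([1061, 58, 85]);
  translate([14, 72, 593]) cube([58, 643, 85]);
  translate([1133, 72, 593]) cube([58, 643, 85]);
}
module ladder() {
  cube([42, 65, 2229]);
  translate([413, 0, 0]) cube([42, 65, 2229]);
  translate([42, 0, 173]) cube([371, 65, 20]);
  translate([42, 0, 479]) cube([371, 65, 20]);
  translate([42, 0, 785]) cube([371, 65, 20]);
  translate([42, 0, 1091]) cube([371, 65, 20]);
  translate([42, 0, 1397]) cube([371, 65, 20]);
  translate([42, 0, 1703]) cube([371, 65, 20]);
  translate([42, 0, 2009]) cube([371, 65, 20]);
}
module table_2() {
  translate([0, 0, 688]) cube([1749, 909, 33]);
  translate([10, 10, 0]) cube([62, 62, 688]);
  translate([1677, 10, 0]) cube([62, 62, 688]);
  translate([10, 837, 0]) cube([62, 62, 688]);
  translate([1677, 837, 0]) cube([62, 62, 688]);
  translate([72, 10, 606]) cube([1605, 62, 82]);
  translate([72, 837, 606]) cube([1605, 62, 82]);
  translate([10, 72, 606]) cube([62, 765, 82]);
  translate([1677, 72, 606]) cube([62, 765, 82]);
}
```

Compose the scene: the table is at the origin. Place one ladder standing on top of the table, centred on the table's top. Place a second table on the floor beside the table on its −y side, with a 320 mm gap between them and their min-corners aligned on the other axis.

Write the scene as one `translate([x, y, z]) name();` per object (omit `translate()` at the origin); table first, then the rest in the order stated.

table();
translate([375, 361, 727]) ladder();
translate([0, -1229, 0]) table_2();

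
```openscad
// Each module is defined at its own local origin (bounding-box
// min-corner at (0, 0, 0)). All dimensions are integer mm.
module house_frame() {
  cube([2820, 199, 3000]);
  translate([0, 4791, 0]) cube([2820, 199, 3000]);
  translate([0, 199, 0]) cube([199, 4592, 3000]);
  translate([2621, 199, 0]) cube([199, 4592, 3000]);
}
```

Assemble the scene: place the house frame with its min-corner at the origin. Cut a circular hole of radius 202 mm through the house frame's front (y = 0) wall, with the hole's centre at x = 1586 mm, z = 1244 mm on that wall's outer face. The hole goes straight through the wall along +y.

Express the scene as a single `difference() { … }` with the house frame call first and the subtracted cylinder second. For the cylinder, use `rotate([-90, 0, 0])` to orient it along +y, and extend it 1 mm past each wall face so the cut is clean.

difference() {
  house_frame();
  translate([1586, -1, 1244]) rotate([-90, 0, 0]) cylinder(h = 201, r = 202);
}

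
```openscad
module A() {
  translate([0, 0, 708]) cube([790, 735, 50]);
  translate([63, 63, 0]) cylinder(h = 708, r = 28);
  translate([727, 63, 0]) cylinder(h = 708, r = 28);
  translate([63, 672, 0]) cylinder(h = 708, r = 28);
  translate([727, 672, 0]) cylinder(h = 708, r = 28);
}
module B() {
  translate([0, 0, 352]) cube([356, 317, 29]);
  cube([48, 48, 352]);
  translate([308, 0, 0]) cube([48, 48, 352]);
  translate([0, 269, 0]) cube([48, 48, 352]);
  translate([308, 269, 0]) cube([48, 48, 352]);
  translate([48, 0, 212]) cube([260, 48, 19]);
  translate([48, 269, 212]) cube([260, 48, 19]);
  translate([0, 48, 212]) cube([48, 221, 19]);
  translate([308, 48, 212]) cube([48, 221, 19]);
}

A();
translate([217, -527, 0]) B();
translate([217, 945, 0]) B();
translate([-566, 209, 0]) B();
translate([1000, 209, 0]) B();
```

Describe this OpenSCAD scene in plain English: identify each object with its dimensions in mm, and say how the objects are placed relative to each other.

A is a rectangular dining table. The top is 790×735×50 mm with its upper surface at z = 758 mm. It stands on four round legs of 56 mm diameter, each leg's bounding box inset 35 mm from the nearest pair of top edges, running from the floor to the underside of the top.

B is a four-legged stool. The seat is 356×317 mm, 29 mm thick, top at z = 381 mm. It stands on four square legs, each 48×48 mm in cross-section, from z = 0 to the seat underside, each flush with a corner of the seat. Four stretchers, 48 mm wide and 19 mm tall, connect adjacent legs with their undersides at z = 212 mm, each running between the inner faces of the legs it joins and aligned with the legs' outer faces on the other axis.

Four stools sit around the table at the −y, +y, −x, +x sides.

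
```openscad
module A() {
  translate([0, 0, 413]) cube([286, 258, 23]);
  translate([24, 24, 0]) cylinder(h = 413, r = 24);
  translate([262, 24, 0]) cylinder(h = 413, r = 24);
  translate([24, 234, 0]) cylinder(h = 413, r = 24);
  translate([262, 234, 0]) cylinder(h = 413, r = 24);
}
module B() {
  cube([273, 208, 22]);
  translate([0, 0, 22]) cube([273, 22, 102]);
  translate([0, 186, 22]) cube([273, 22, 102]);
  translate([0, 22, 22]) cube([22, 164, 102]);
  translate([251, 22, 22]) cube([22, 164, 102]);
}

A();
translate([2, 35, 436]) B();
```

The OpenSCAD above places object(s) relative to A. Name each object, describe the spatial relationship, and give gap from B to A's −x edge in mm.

The open box's min-x is at 2; the stool's min-x is 0; gap = 2 mm.

A is a stool. B is an open box. The open box is on top of the stool. The gap from the open box to the stool's −x edge is 2 mm.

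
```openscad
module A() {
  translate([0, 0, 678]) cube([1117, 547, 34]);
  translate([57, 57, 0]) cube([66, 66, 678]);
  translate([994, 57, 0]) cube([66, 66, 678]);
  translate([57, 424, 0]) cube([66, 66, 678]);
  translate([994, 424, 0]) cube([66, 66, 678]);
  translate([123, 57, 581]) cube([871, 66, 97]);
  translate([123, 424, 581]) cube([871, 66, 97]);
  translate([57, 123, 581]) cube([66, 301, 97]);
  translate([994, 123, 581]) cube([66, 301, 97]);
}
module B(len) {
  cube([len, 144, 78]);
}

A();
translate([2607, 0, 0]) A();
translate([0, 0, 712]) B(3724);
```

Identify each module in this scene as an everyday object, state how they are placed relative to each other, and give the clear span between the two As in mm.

Second table starts at x = 2607; first ends at x = 1117; clear span = 2607 − 1117 = 1490 mm.

A is a table. B is a beam. A beam spans the tops of two tables. The clear span between the two tables is 1490 mm.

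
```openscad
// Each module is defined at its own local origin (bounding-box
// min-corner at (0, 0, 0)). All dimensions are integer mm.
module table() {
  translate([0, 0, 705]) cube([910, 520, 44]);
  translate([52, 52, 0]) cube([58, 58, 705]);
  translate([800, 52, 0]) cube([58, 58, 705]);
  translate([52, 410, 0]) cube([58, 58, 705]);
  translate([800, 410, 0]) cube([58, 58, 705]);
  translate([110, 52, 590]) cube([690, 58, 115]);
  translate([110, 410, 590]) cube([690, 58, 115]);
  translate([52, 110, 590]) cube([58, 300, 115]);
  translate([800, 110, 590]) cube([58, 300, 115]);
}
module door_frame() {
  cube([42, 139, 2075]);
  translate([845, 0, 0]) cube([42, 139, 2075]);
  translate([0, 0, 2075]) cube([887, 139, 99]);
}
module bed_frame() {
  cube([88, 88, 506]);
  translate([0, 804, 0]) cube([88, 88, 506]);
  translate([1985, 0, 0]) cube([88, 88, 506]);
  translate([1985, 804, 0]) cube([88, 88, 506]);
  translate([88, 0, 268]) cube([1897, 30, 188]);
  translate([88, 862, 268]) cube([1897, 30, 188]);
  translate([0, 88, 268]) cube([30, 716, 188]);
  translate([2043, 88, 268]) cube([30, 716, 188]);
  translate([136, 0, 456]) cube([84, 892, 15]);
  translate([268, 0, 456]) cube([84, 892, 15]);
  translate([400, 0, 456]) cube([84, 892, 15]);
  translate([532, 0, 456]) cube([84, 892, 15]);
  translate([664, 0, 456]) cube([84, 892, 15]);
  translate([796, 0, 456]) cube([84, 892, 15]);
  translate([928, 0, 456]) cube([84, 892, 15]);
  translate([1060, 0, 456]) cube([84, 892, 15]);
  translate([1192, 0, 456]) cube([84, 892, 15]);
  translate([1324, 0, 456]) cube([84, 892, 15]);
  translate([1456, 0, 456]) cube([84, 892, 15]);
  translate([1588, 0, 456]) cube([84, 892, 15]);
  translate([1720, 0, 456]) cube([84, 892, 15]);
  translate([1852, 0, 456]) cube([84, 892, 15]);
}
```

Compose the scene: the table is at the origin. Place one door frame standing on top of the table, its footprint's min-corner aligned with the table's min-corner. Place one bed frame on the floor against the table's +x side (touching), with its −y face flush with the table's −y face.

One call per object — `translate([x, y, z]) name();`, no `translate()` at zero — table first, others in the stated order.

table();
translate([0, 0, 749]) door_frame();
translate([910, 0, 0]) bed_frame();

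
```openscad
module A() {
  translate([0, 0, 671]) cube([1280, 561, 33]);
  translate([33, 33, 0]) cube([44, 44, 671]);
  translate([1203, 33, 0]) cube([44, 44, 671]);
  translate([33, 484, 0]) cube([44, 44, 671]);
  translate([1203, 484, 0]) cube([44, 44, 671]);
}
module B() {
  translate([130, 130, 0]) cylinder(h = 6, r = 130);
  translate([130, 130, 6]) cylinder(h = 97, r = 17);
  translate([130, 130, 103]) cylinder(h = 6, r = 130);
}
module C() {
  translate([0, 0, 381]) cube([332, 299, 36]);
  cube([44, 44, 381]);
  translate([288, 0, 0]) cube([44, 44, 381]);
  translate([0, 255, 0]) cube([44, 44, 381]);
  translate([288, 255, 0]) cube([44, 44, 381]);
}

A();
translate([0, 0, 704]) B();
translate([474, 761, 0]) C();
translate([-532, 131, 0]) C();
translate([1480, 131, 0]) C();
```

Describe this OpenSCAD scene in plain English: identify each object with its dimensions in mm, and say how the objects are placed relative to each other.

A is a rectangular dining table. The top is 1280×561×33 mm with its upper surface at z = 704 mm. It stands on four 44×44 mm square legs, each inset 33 mm from the nearest pair of top edges, running from the floor to the underside of the top.

B is a spool: two coaxial disc flanges of radius 130 mm and thickness 6 mm, joined by a core cylinder of radius 17 mm and height 97 mm. The lower flange rests on z = 0 and the three cylinders share a vertical axis.

C is a simple wooden stool: a rectangular seat 332 mm (x) by 299 mm (y), 36 mm thick, top face at z = 417 mm, on four square legs, each 44×44 mm in cross-section. The legs rest on z = 0, each flush with a corner of the seat.

The spool is on top of the table. Three stools sit around the table at the +y, −x, +x sides.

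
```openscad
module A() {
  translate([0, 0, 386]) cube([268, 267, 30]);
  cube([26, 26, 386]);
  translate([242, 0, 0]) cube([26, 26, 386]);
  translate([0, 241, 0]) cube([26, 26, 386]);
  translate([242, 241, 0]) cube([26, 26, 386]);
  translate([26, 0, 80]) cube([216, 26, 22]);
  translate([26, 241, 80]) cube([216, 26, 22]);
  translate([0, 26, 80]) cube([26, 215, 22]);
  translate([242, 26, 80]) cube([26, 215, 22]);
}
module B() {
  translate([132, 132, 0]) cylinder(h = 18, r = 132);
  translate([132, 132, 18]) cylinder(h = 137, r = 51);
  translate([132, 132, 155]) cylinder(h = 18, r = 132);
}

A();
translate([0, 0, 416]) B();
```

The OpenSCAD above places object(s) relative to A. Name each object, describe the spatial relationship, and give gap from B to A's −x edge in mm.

The spool's min-x is at 0; the stool's min-x is 0; gap = 0 mm.

A is a stool. B is a spool. The spool is on top of the stool. The gap from the spool to the stool's −x edge is 0 mm.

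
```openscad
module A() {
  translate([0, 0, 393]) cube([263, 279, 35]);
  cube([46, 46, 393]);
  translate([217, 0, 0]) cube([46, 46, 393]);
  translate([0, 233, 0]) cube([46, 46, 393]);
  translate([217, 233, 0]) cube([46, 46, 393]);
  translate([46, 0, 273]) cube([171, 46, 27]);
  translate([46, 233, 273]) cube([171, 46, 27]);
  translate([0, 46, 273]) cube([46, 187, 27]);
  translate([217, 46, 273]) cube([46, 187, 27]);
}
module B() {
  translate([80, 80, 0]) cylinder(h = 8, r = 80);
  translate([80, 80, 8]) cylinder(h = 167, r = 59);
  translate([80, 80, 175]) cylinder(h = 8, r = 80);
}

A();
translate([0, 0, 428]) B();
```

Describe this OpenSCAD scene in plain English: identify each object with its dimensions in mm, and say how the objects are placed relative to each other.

A is a four-legged stool. The seat is 263×279 mm, 35 mm thick, top at z = 428 mm. It stands on four square legs, each 46×46 mm in cross-section, from z = 0 to the seat underside, each flush with a corner of the seat. Four stretchers, 46 mm wide and 27 mm tall, connect adjacent legs with their undersides at z = 273 mm, each running between the inner faces of the legs it joins and aligned with the legs' outer faces on the other axis.

B is a spool: two coaxial disc flanges of radius 80 mm and thickness 8 mm, joined by a core cylinder of radius 59 mm and height 167 mm. The lower flange rests on z = 0 and the three cylinders share a vertical axis.

The spool is on top of the stool.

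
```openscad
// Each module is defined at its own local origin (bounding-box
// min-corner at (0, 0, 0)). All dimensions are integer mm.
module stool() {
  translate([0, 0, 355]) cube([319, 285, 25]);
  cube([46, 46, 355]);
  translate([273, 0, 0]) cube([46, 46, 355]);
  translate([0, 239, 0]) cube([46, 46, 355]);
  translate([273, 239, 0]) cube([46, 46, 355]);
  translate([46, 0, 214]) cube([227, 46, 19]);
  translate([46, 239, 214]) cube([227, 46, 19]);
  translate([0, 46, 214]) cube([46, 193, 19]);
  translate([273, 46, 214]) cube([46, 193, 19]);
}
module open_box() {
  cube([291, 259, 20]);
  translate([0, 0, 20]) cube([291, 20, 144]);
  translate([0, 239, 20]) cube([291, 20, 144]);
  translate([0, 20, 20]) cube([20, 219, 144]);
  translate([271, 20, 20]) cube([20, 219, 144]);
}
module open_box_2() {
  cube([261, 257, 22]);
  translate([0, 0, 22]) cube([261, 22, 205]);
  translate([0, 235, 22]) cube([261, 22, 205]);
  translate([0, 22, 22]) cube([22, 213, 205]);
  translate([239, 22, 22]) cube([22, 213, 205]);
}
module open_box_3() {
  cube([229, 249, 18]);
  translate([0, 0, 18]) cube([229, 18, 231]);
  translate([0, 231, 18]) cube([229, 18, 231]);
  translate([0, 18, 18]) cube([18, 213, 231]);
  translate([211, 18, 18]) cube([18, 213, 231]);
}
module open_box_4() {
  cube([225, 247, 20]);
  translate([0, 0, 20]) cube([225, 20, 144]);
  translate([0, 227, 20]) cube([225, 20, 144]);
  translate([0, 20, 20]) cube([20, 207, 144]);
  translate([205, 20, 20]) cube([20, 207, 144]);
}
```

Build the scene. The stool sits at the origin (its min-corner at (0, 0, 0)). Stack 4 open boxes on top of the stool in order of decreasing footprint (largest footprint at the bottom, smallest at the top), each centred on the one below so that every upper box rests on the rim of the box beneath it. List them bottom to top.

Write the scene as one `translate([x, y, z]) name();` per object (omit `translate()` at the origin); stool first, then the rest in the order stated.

stool();
translate([14, 13, 380]) open_box();
translate([29, 14, 544]) open_box_2();
translate([45, 18, 771]) open_box_3();
translate([47, 19, 1020]) open_box_4();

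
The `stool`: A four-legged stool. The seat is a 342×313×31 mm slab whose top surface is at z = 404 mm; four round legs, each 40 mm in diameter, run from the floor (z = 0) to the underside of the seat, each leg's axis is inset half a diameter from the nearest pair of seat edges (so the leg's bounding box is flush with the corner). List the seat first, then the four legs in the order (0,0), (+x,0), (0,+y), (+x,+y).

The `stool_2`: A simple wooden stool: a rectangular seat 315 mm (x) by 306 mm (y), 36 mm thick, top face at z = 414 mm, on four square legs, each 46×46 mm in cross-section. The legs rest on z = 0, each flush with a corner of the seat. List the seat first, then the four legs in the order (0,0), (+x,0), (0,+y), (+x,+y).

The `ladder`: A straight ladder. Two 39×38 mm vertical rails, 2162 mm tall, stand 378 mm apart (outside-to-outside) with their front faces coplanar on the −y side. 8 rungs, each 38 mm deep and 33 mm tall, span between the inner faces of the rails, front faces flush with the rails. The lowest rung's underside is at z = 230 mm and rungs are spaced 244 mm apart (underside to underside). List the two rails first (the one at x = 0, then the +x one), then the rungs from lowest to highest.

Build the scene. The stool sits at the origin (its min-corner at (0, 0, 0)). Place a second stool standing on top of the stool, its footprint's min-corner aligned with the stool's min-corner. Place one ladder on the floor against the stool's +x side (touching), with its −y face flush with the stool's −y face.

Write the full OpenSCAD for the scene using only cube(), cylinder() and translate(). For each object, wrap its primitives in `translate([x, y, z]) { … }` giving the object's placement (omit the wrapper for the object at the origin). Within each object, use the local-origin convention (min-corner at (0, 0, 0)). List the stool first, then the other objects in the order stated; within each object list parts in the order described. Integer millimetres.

translate([0, 0, 373]) cube([342, 313, 31]);
translate([20, 20, 0]) cylinder(h = 373, r = 20);
translate([322, 20, 0]) cylinder(h = 373, r = 20);
translate([20, 293, 0]) cylinder(h = 373, r = 20);
translate([322, 293, 0]) cylinder(h = 373, r = 20);
translate([0, 0, 404]) {
  translate([0, 0, 378]) cube([315, 306, 36]);
  cube([46, 46, 378]);
  translate([269, 0, 0]) cube([46, 46, 378]);
  translate([0, 260, 0]) cube([46, 46, 378]);
  translate([269, 260, 0]) cube([46, 46, 378]);
}
translate([342, 0, 0]) {
  cube([39, 38, 2162]);
  translate([339, 0, 0]) cube([39, 38, 2162]);
  translate([39, 0, 230]) cube([300, 38, 33]);
  translate([39, 0, 474]) cube([300, 38, 33]);
  translate([39, 0, 718]) cube([300, 38, 33]);
  translate([39, 0, 962]) cube([300, 38, 33]);
  translate([39, 0, 1206]) cube([300, 38, 33]);
  translate([39, 0, 1450]) cube([300, 38, 33]);
  translate([39, 0, 1694]) cube([300, 38, 33]);
  translate([39, 0, 1938]) cube([300, 38, 33]);
}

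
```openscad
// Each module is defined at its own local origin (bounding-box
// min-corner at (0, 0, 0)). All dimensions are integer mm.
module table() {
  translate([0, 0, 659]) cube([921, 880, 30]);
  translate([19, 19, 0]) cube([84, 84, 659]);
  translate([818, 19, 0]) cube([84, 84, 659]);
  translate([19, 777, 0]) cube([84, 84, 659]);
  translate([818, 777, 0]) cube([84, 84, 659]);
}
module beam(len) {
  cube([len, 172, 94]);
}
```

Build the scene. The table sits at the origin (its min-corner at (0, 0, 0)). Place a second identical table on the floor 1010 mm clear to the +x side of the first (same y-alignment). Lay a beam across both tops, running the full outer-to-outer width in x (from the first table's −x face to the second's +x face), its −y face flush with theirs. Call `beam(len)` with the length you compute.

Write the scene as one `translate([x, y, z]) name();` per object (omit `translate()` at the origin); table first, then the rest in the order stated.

table();
translate([1931, 0, 0]) table();
translate([0, 0, 689]) beam(2852);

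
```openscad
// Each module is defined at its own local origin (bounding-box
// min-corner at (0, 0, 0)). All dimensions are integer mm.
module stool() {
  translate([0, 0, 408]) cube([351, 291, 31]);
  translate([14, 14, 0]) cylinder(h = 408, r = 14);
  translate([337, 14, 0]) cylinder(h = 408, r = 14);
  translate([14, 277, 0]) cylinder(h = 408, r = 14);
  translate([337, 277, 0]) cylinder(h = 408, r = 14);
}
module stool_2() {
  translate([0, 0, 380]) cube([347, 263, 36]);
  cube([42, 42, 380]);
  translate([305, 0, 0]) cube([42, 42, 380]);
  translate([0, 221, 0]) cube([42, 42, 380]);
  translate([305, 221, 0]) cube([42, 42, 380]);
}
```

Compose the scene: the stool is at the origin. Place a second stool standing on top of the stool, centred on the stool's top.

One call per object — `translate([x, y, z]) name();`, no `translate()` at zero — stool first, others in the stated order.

stool();
translate([2, 14, 439]) stool_2();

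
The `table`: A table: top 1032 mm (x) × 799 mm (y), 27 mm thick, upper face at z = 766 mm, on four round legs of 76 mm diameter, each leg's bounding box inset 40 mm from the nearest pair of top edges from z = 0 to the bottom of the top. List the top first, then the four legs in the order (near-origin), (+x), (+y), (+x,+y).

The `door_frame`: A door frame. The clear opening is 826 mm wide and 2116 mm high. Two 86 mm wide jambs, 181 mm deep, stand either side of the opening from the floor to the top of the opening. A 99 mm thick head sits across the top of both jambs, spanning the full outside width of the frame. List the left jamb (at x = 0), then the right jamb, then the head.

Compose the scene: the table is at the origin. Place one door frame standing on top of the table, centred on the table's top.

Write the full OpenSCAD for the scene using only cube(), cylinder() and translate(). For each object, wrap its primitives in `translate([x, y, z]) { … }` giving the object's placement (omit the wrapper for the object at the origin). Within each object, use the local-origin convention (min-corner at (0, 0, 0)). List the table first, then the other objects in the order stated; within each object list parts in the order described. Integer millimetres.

translate([0, 0, 739]) cube([1032, 799, 27]);
translate([78, 78, 0]) cylinder(h = 739, r = 38);
translate([954, 78, 0]) cylinder(h = 739, r = 38);
translate([78, 721, 0]) cylinder(h = 739, r = 38);
translate([954, 721, 0]) cylinder(h = 739, r = 38);
translate([17, 309, 766]) {
  cube([86, 181, 2116]);
  translate([912, 0, 0]) cube([86, 181, 2116]);
  translate([0, 0, 2116]) cube([998, 181, 99]);
}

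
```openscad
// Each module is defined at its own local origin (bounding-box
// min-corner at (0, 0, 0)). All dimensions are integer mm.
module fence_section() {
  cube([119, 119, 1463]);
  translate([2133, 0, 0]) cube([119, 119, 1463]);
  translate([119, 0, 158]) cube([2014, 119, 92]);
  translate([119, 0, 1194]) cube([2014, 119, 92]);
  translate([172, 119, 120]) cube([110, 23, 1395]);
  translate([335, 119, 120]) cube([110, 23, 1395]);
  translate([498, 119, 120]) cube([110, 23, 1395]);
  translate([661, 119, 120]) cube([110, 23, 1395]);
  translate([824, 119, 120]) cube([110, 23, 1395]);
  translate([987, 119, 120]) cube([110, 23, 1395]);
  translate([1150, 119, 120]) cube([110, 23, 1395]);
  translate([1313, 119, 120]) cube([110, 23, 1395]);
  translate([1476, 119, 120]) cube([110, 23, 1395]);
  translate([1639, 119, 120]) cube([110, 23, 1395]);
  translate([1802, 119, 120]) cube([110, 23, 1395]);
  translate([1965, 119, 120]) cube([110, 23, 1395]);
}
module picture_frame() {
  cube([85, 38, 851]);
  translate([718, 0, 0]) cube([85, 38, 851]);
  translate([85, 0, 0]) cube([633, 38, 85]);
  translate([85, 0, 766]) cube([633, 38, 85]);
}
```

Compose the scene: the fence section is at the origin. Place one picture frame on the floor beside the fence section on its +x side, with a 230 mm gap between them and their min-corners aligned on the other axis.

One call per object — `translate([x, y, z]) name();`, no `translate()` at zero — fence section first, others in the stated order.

fence_section();
translate([2482, 0, 0]) picture_frame();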